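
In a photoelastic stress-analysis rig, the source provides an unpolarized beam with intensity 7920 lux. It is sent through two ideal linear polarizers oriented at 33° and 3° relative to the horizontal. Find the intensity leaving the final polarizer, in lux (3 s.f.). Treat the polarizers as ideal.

I ≈ 2970 lux

Unpolarized light through the first polarizer → I₁ = 7920 lux/2 = 3960 lux, polarized at 33°.
I₂ = I₁ · cos²(30°) = 3960 · 0.75 = 2970 lux.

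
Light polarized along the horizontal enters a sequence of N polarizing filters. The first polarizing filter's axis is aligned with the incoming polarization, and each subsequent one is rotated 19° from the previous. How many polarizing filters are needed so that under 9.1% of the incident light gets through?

First polarizer is aligned with the polarization: full transmission.
Each further stage multiplies by cos²(19°) = 0.894.
After N polarizers: T = 0.894^(N−1). Require T < 0.091 ⇒ N−1 > ln(0.091)/ln(0.894) = 21.39, so N−1 ≥ 22 and N = 23.
Check: N=23 gives T = 0.08501 < 0.091; N=22 gives T = 0.09509.

N = 23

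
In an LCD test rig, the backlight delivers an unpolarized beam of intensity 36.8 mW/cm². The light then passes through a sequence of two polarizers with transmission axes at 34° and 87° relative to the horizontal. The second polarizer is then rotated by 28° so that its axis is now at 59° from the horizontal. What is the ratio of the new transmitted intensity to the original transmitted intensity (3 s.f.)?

I_new/I_old ≈ 2.27

Before rotation:
Unpolarized light through the first polarizer → I₁ = ½ I₀, now polarized at 34°.
I₂ = I₁ cos²(87° − 34°) = 0.5 I₀ · cos²(53°) = 0.1811 I₀.
After rotation:
Unpolarized light through the first polarizer → I₁ = ½ I₀, now polarized at 34°.
I₂ = I₁ cos²(59° − 34°) = 0.5 I₀ · cos²(25°) = 0.4107 I₀.
Ratio = 0.4107 / 0.1811 = 2.268.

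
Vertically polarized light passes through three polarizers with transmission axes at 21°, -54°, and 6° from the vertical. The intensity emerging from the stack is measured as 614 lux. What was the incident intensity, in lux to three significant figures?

I₀ ≈ 4.21e4 lux

By Malus's law, I₁ = I₀ cos²(21° − 0°) = I₀ cos²(21°) = 0.8716 I₀.
I₂ = I₁ cos²(-54° − 21°) = 0.8716 I₀ · cos²(75°) = 0.05838 I₀.
I₃ = I₂ cos²(6° + 54°) = 0.05838 I₀ · cos²(60°) = 0.0146 I₀.
So 614 lux = 0.0146 I₀, giving I₀ = 614/0.0146 = 4.207e+04 lux.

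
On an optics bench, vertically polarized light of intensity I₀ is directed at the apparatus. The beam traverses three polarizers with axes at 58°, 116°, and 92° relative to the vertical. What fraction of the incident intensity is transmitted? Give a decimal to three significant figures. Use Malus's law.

≈ 0.0658 I₀

By Malus's law, I₁ = I₀ cos²(58° − 0°) = I₀ cos²(58°) = 0.2808 I₀.
I₂ = I₁ cos²(116° − 58°) = 0.2808 I₀ · cos²(58°) = 0.07886 I₀.
I₃ = I₂ cos²(92° − 116°) = 0.07886 I₀ · cos²(24°) = 0.06581 I₀.
Transmitted fraction = 0.06581.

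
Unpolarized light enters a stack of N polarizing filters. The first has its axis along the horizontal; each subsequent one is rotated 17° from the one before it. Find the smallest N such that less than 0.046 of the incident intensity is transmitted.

N = 28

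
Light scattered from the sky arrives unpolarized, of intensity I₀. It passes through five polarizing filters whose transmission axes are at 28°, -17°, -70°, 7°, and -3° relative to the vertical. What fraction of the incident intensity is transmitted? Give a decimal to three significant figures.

≈ 0.00444 I₀

Unpolarized light through the first polarizer → I₁ = ½ I₀, now polarized at 28°.
I₂ = I₁ cos²(-17° − 28°) = 0.5 I₀ · cos²(45°) = 0.25 I₀.
I₃ = I₂ cos²(-70° + 17°) = 0.25 I₀ · cos²(53°) = 0.09055 I₀.
I₄ = I₃ cos²(7° + 70°) = 0.09055 I₀ · cos²(77°) = 0.004582 I₀.
I₅ = I₄ cos²(-3° − 7°) = 0.004582 I₀ · cos²(10°) = 0.004444 I₀.
Transmitted fraction = 0.004444.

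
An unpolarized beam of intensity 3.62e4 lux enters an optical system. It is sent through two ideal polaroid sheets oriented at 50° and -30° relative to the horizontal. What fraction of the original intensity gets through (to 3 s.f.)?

Unpolarized light through the first polarizer → I₁ = 3.62e4 lux/2 = 1.81e+04 lux, polarized at 50°.
I₂ = I₁ · cos²(80°) = 1.81e+04 · 0.03015 = 545.8 lux.
Transmitted fraction = 0.01508.

I/I₀ ≈ 0.0151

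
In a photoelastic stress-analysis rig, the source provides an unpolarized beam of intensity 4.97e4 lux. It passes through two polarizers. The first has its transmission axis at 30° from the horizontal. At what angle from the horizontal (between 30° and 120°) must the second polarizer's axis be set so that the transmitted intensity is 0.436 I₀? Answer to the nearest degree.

θ ≈ 51°

Unpolarized light through the first polarizer → I₁ = ½ I₀, now polarized at 30°.
Need I₂/I₀ = 0.436, so cos²(θ − 30°) = 0.436 / 0.5 = 0.872.
θ − 30° = arccos(√0.872) = 21.0°, giving θ ≈ 30 + 21.0 = 51.0°.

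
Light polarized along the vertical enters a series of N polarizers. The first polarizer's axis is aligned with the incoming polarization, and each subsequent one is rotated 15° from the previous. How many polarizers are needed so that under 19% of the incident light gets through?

First polarizer is aligned with the polarization: full transmission.
Each further stage multiplies by cos²(15°) = 0.933.
After N polarizers: T = 0.933^(N−1). Require T < 0.19 ⇒ N−1 > ln(0.19)/ln(0.933) = 23.95, so N−1 ≥ 24 and N = 25.
Check: N=25 gives T = 0.1894 < 0.19; N=24 gives T = 0.203.

N = 25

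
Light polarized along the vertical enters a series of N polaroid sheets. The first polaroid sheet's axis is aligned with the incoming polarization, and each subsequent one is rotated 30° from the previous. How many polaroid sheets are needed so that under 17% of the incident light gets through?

N = 8

First polarizer is aligned with the polarization: full transmission.
Each further stage multiplies by cos²(30°) = 0.75.
After N polarizers: T = 0.75^(N−1). Require T < 0.17 ⇒ N−1 > ln(0.17)/ln(0.75) = 6.16, so N−1 ≥ 7 and N = 8.
Check: N=8 gives T = 0.1335 < 0.17; N=7 gives T = 0.178.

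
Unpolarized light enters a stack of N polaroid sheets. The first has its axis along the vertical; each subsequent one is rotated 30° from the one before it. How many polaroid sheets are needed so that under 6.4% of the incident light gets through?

First polarizer halves the unpolarized light: factor 1/2.
Each further stage multiplies by cos²(30°) = 0.75.
After N polarizers: T = 0.5·0.75^(N−1). Require T < 0.064 ⇒ N−1 > ln(0.064/0.5)/ln(0.75) = 7.15, so N−1 ≥ 8 and N = 9.
Check: N=9 gives T = 0.05006 < 0.064; N=8 gives T = 0.06674.

N = 9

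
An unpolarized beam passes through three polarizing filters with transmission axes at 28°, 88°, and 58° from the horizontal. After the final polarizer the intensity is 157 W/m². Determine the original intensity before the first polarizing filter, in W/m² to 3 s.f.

Unpolarized light through the first polarizer → I₁ = ½ I₀, now polarized at 28°.
I₂ = I₁ cos²(88° − 28°) = 0.5 I₀ · cos²(60°) = 0.125 I₀.
I₃ = I₂ cos²(58° − 88°) = 0.125 I₀ · cos²(30°) = 0.09375 I₀.
So 157 W/m² = 0.09375 I₀, giving I₀ = 157/0.09375 = 1675 W/m².

I₀ ≈ 1670 W/m²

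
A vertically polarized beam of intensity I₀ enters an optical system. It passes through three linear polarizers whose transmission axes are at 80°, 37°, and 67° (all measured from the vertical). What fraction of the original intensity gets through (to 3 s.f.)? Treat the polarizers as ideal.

I₁ = I₀ cos²(80° − 0°) = I₀ cos²(80°) = 0.03015 I₀.
I₂ = I₁ cos²(37° − 80°) = 0.03015 I₀ · cos²(43°) = 0.01613 I₀.
I₃ = I₂ cos²(67° − 37°) = 0.01613 I₀ · cos²(30°) = 0.0121 I₀.
Transmitted fraction = 0.0121.

≈ 0.0121 I₀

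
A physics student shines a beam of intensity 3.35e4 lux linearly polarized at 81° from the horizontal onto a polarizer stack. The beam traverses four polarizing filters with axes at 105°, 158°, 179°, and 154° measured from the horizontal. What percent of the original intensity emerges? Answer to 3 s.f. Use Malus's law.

By Malus's law, I₁ = 3.35e4 lux · cos²(24°) = 2.796e+04 lux.
I₂ = I₁ · cos²(53°) = 2.796e+04 · 0.3622 = 1.013e+04 lux.
I₃ = I₂ · cos²(21°) = 1.013e+04 · 0.8716 = 8825 lux.
I₄ = I₃ · cos²(25°) = 8825 · 0.8214 = 7249 lux.
That is 21.64% of the incident intensity.

≈ 21.6%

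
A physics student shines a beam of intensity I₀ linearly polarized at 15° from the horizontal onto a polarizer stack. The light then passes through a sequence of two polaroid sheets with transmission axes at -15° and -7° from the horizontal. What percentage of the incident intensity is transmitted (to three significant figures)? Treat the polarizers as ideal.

I₁ = I₀ cos²(-15° − 15°) = I₀ cos²(30°) = 0.75 I₀.
I₂ = I₁ cos²(-7° + 15°) = 0.75 I₀ · cos²(8°) = 0.7355 I₀.
That is 73.55% of the incident intensity.

≈ 73.5%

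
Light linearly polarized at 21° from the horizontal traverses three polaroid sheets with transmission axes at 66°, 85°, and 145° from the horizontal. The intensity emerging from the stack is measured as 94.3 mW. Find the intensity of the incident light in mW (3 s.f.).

I₁ = I₀ cos²(66° − 21°) = I₀ cos²(45°) = 0.5 I₀.
I₂ = I₁ cos²(85° − 66°) = 0.5 I₀ · cos²(19°) = 0.447 I₀.
I₃ = I₂ cos²(145° − 85°) = 0.447 I₀ · cos²(60°) = 0.1118 I₀.
So 94.3 mW = 0.1118 I₀, giving I₀ = 94.3/0.1118 = 843.8 mW.

I₀ ≈ 844 mW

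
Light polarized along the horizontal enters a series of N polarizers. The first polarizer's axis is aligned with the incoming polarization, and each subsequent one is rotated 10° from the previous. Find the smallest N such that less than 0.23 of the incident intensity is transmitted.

N = 50

First polarizer is aligned with the polarization: full transmission.
Each further stage multiplies by cos²(10°) = 0.9698.
After N polarizers: T = 0.9698^(N−1). Require T < 0.23 ⇒ N−1 > ln(0.23)/ln(0.9698) = 48.00, so N−1 ≥ 49 and N = 50.
Check: N=50 gives T = 0.2231 < 0.23; N=49 gives T = 0.23.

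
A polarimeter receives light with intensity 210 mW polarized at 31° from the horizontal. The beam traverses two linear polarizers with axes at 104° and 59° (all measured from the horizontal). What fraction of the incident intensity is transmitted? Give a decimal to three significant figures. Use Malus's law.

I/I₀ ≈ 0.0427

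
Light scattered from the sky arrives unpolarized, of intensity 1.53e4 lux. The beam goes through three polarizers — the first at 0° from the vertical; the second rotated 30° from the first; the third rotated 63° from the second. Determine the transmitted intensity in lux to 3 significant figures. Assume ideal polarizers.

Unpolarized light through the first polarizer → I₁ = 1.53e4 lux/2 = 7650 lux, polarized at 0°.
I₂ = I₁ · cos²(30°) = 7650 · 0.75 = 5738 lux.
I₃ = I₂ · cos²(63°) = 5738 · 0.2061 = 1183 lux.

I ≈ 1180 lux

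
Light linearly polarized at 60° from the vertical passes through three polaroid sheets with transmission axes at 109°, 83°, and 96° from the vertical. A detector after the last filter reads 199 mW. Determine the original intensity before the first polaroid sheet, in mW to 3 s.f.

I₀ ≈ 603 mW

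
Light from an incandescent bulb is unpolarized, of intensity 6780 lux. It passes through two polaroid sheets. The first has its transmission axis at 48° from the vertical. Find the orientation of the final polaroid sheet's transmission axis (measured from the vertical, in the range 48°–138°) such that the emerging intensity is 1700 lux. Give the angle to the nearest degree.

Unpolarized light through the first polarizer → I₁ = ½ I₀, now polarized at 48°.
Target fraction: 1700 / 6780 lux = 0.2507 of I₀.
Need I₂/I₀ = 0.2507, so cos²(θ − 48°) = 0.2507 / 0.5 = 0.5015.
θ − 48° = arccos(√0.5015) = 44.9°, giving θ ≈ 48 + 44.9 = 92.9°.

θ ≈ 93°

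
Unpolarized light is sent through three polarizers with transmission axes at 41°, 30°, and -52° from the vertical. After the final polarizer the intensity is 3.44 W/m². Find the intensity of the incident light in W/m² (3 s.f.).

Unpolarized light through the first polarizer → I₁ = ½ I₀, now polarized at 41°.
I₂ = I₁ cos²(30° − 41°) = 0.5 I₀ · cos²(11°) = 0.4818 I₀.
I₃ = I₂ cos²(-52° − 30°) = 0.4818 I₀ · cos²(82°) = 0.009332 I₀.
So 3.44 W/m² = 0.009332 I₀, giving I₀ = 3.44/0.009332 = 368.6 W/m².

I₀ ≈ 369 W/m²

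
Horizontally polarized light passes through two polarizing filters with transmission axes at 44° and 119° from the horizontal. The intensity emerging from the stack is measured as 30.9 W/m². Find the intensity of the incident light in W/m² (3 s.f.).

By Malus's law, I₁ = I₀ cos²(44° − 0°) = I₀ cos²(44°) = 0.5174 I₀.
I₂ = I₁ cos²(119° − 44°) = 0.5174 I₀ · cos²(75°) = 0.03466 I₀.
So 30.9 W/m² = 0.03466 I₀, giving I₀ = 30.9/0.03466 = 891.5 W/m².

I₀ ≈ 891 W/m²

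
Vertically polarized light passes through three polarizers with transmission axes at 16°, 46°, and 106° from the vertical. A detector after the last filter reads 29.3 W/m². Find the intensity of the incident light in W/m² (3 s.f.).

I₀ ≈ 169 W/m²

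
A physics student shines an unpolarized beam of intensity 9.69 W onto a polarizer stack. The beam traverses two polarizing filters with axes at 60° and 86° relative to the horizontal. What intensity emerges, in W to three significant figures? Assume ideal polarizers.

Unpolarized light through the first polarizer → I₁ = 9.69 W/2 = 4.845 W, polarized at 60°.
I₂ = I₁ · cos²(26°) = 4.845 · 0.8078 = 3.914 W.

I ≈ 3.91 W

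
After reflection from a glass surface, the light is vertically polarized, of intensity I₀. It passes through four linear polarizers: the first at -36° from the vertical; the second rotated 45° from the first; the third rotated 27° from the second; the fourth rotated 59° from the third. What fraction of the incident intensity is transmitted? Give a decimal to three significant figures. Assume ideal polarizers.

I₁ = I₀ cos²(-36° − 0°) = I₀ cos²(36°) = 0.6545 I₀.
I₂ = I₁ cos²(45°) = 0.6545 · 0.5 I₀ = 0.3273 I₀.
I₃ = I₂ cos²(27°) = 0.3273 · 0.7939 I₀ = 0.2598 I₀.
I₄ = I₃ cos²(59°) = 0.2598 · 0.2653 I₀ = 0.06892 I₀.
Transmitted fraction = 0.06892.

≈ 0.0689 I₀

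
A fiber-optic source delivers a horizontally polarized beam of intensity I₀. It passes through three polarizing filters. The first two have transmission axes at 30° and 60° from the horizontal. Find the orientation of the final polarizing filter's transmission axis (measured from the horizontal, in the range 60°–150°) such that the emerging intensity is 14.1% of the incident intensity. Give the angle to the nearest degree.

θ ≈ 120°

I₁ = I₀ cos²(30° − 0°) = I₀ cos²(30°) = 0.75 I₀.
I₂ = I₁ cos²(60° − 30°) = 0.75 I₀ · cos²(30°) = 0.5625 I₀.
Need I₃/I₀ = 0.141, so cos²(θ − 60°) = 0.141 / 0.5625 = 0.2507.
θ − 60° = arccos(√0.2507) = 60.0°, giving θ ≈ 60 + 60.0 = 120.0°.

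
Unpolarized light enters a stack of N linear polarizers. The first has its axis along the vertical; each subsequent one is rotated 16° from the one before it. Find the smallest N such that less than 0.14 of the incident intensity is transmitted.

First polarizer halves the unpolarized light: factor 1/2.
Each further stage multiplies by cos²(16°) = 0.924.
After N polarizers: T = 0.5·0.924^(N−1). Require T < 0.14 ⇒ N−1 > ln(0.14/0.5)/ln(0.924) = 16.11, so N−1 ≥ 17 and N = 18.
Check: N=18 gives T = 0.1305 < 0.14; N=17 gives T = 0.1412.

N = 18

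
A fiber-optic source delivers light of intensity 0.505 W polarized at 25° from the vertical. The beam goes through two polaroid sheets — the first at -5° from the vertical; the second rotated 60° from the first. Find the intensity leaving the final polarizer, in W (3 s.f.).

I₁ = 0.505 W · cos²(30°) = 0.3788 W.
I₂ = I₁ · cos²(60°) = 0.3788 · 0.25 = 0.09469 W.

I ≈ 0.0947 W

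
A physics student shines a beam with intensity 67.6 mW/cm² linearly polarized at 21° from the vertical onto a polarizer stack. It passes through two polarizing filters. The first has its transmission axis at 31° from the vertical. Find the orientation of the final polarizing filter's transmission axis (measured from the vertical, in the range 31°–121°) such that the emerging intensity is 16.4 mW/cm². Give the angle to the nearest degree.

θ ≈ 91°

By Malus's law, I₁ = I₀ cos²(31° − 21°) = I₀ cos²(10°) = 0.9698 I₀.
Target fraction: 16.4 / 67.6 mW/cm² = 0.2426 of I₀.
Need I₂/I₀ = 0.2426, so cos²(θ − 31°) = 0.2426 / 0.9698 = 0.2501.
θ − 31° = arccos(√0.2501) = 60.0°, giving θ ≈ 31 + 60.0 = 91.0°.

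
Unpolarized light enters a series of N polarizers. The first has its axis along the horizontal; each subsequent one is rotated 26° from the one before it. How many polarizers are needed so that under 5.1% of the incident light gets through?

First polarizer halves the unpolarized light: factor 1/2.
Each further stage multiplies by cos²(26°) = 0.8078.
After N polarizers: T = 0.5·0.8078^(N−1). Require T < 0.051 ⇒ N−1 > ln(0.051/0.5)/ln(0.8078) = 10.70, so N−1 ≥ 11 and N = 12.
Check: N=12 gives T = 0.04781 < 0.051; N=11 gives T = 0.05918.

N = 12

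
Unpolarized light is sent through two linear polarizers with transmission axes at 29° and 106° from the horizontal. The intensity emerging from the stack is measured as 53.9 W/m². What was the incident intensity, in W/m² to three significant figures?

I₀ ≈ 2130 W/m²

Unpolarized light through the first polarizer → I₁ = ½ I₀, now polarized at 29°.
I₂ = I₁ cos²(106° − 29°) = 0.5 I₀ · cos²(77°) = 0.0253 I₀.
So 53.9 W/m² = 0.0253 I₀, giving I₀ = 53.9/0.0253 = 2130 W/m².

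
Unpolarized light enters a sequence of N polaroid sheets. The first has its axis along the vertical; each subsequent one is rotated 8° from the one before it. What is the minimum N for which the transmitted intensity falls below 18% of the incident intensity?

N = 54

First polarizer halves the unpolarized light: factor 1/2.
Each further stage multiplies by cos²(8°) = 0.9806.
After N polarizers: T = 0.5·0.9806^(N−1). Require T < 0.18 ⇒ N−1 > ln(0.18/0.5)/ln(0.9806) = 52.23, so N−1 ≥ 53 and N = 54.
Check: N=54 gives T = 0.1773 < 0.18; N=53 gives T = 0.1808.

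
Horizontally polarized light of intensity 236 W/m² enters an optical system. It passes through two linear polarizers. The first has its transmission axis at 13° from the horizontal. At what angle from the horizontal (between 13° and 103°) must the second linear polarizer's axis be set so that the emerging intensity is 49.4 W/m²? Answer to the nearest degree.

θ ≈ 75°

I₁ = I₀ cos²(13° − 0°) = I₀ cos²(13°) = 0.9494 I₀.
Target fraction: 49.4 / 236 W/m² = 0.2093 of I₀.
Need I₂/I₀ = 0.2093, so cos²(θ − 13°) = 0.2093 / 0.9494 = 0.2205.
θ − 13° = arccos(√0.2205) = 62.0°, giving θ ≈ 13 + 62.0 = 75.0°.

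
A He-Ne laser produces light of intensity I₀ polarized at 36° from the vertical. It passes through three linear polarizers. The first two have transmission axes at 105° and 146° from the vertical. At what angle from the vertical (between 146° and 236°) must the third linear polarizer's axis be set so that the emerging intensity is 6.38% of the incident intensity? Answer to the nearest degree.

By Malus's law, I₁ = I₀ cos²(105° − 36°) = I₀ cos²(69°) = 0.1284 I₀.
I₂ = I₁ cos²(146° − 105°) = 0.1284 I₀ · cos²(41°) = 0.07315 I₀.
Need I₃/I₀ = 0.0638, so cos²(θ − 146°) = 0.0638 / 0.07315 = 0.8722.
θ − 146° = arccos(√0.8722) = 20.9°, giving θ ≈ 146 + 20.9 = 166.9°.

θ ≈ 167°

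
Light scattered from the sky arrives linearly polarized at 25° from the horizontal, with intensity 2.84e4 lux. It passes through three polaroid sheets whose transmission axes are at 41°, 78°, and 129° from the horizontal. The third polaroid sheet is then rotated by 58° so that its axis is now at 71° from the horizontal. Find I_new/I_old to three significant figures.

Before rotation:
I₁ = I₀ cos²(41° − 25°) = I₀ cos²(16°) = 0.924 I₀.
I₂ = I₁ cos²(78° − 41°) = 0.924 I₀ · cos²(37°) = 0.5894 I₀.
I₃ = I₂ cos²(129° − 78°) = 0.5894 I₀ · cos²(51°) = 0.2334 I₀.
After rotation:
I₁ = I₀ cos²(41° − 25°) = I₀ cos²(16°) = 0.924 I₀.
I₂ = I₁ cos²(78° − 41°) = 0.924 I₀ · cos²(37°) = 0.5894 I₀.
I₃ = I₂ cos²(71° − 78°) = 0.5894 I₀ · cos²(7°) = 0.5806 I₀.
Ratio = 0.5806 / 0.2334 = 2.487.

I_new/I_old ≈ 2.49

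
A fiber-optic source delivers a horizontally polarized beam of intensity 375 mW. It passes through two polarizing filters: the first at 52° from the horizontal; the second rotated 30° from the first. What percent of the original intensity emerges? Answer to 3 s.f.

By Malus's law, I₁ = 375 mW · cos²(52°) = 142.1 mW.
I₂ = I₁ · cos²(30°) = 142.1 · 0.75 = 106.6 mW.
That is 28.43% of the incident intensity.

≈ 28.4%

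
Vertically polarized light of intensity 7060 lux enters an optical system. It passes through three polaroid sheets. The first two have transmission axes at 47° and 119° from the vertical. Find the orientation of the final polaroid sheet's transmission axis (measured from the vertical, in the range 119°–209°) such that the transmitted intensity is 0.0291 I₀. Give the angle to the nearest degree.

By Malus's law, I₁ = I₀ cos²(47° − 0°) = I₀ cos²(47°) = 0.4651 I₀.
I₂ = I₁ cos²(119° − 47°) = 0.4651 I₀ · cos²(72°) = 0.04442 I₀.
Need I₃/I₀ = 0.0291, so cos²(θ − 119°) = 0.0291 / 0.04442 = 0.6552.
θ − 119° = arccos(√0.6552) = 36.0°, giving θ ≈ 119 + 36.0 = 155.0°.

θ ≈ 155°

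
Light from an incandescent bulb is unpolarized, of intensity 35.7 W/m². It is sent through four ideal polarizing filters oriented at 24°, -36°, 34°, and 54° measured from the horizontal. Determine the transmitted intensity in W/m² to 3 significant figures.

I ≈ 0.461 W/m²

Unpolarized light through the first polarizer → I₁ = 35.7 W/m²/2 = 17.85 W/m², polarized at 24°.
I₂ = I₁ · cos²(60°) = 17.85 · 0.25 = 4.463 W/m².
I₃ = I₂ · cos²(70°) = 4.463 · 0.117 = 0.522 W/m².
I₄ = I₃ · cos²(20°) = 0.522 · 0.883 = 0.4609 W/m².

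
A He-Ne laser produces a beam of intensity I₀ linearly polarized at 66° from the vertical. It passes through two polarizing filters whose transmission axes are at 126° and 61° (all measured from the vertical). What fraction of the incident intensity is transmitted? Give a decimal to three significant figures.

I₁ = I₀ cos²(126° − 66°) = I₀ cos²(60°) = 0.25 I₀.
I₂ = I₁ cos²(61° − 126°) = 0.25 I₀ · cos²(65°) = 0.04465 I₀.
Transmitted fraction = 0.04465.

≈ 0.0447 I₀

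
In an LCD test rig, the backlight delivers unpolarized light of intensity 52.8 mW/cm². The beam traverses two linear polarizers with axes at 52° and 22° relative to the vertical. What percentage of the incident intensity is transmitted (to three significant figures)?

≈ 37.5%

Unpolarized light through the first polarizer → I₁ = 52.8 mW/cm²/2 = 26.4 mW/cm², polarized at 52°.
I₂ = I₁ · cos²(30°) = 26.4 · 0.75 = 19.8 mW/cm².
That is 37.5% of the incident intensity.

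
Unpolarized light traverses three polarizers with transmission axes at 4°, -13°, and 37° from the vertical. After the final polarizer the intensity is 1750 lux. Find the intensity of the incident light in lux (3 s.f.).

I₀ ≈ 9260 lux

Unpolarized light through the first polarizer → I₁ = ½ I₀, now polarized at 4°.
I₂ = I₁ cos²(-13° − 4°) = 0.5 I₀ · cos²(17°) = 0.4573 I₀.
I₃ = I₂ cos²(37° + 13°) = 0.4573 I₀ · cos²(50°) = 0.1889 I₀.
So 1750 lux = 0.1889 I₀, giving I₀ = 1750/0.1889 = 9263 lux.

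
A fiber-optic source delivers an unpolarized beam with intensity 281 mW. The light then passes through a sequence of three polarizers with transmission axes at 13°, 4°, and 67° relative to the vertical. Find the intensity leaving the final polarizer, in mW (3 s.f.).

Unpolarized light through the first polarizer → I₁ = 281 mW/2 = 140.5 mW, polarized at 13°.
I₂ = I₁ · cos²(9°) = 140.5 · 0.9755 = 137.1 mW.
I₃ = I₂ · cos²(63°) = 137.1 · 0.2061 = 28.25 mW.

I ≈ 28.2 mW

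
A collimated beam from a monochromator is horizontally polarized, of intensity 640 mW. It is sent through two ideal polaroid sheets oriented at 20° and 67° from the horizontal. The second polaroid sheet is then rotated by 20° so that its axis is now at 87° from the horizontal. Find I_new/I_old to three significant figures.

I_new/I_old ≈ 0.328

Before rotation:
I₁ = I₀ cos²(20° − 0°) = I₀ cos²(20°) = 0.883 I₀.
I₂ = I₁ cos²(67° − 20°) = 0.883 I₀ · cos²(47°) = 0.4107 I₀.
After rotation:
I₁ = I₀ cos²(20° − 0°) = I₀ cos²(20°) = 0.883 I₀.
I₂ = I₁ cos²(87° − 20°) = 0.883 I₀ · cos²(67°) = 0.1348 I₀.
Ratio = 0.1348 / 0.4107 = 0.3282.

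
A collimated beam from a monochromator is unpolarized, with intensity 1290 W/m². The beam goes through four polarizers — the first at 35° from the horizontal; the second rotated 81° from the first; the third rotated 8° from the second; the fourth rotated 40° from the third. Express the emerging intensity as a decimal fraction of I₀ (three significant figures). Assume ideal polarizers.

I/I₀ ≈ 0.00704

Unpolarized light through the first polarizer → I₁ = 1290 W/m²/2 = 645 W/m², polarized at 35°.
I₂ = I₁ · cos²(81°) = 645 · 0.02447 = 15.78 W/m².
I₃ = I₂ · cos²(8°) = 15.78 · 0.9806 = 15.48 W/m².
I₄ = I₃ · cos²(40°) = 15.48 · 0.5868 = 9.083 W/m².
Transmitted fraction = 0.007041.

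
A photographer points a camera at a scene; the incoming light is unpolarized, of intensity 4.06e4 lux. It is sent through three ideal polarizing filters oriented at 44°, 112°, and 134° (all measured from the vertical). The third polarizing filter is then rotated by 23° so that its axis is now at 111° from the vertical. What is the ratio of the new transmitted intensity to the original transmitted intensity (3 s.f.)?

I_new/I_old ≈ 1.16

Before rotation:
Unpolarized light through the first polarizer → I₁ = ½ I₀, now polarized at 44°.
I₂ = I₁ cos²(112° − 44°) = 0.5 I₀ · cos²(68°) = 0.07017 I₀.
I₃ = I₂ cos²(134° − 112°) = 0.07017 I₀ · cos²(22°) = 0.06032 I₀.
After rotation:
Unpolarized light through the first polarizer → I₁ = ½ I₀, now polarized at 44°.
I₂ = I₁ cos²(112° − 44°) = 0.5 I₀ · cos²(68°) = 0.07017 I₀.
I₃ = I₂ cos²(111° − 112°) = 0.07017 I₀ · cos²(1°) = 0.07014 I₀.
Ratio = 0.07014 / 0.06032 = 1.163.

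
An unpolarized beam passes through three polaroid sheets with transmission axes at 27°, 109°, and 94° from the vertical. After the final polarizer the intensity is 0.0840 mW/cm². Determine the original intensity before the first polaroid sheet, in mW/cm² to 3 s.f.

Unpolarized light through the first polarizer → I₁ = ½ I₀, now polarized at 27°.
I₂ = I₁ cos²(109° − 27°) = 0.5 I₀ · cos²(82°) = 0.009685 I₀.
I₃ = I₂ cos²(94° − 109°) = 0.009685 I₀ · cos²(15°) = 0.009036 I₀.
So 0.0840 mW/cm² = 0.009036 I₀, giving I₀ = 0.0840/0.009036 = 9.296 mW/cm².

I₀ ≈ 9.30 mW/cm²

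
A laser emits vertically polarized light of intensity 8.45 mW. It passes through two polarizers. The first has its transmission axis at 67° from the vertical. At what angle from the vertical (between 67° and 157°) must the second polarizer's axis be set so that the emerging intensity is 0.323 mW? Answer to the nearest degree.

By Malus's law, I₁ = I₀ cos²(67° − 0°) = I₀ cos²(67°) = 0.1527 I₀.
Target fraction: 0.323 / 8.45 mW = 0.03822 of I₀.
Need I₂/I₀ = 0.03822, so cos²(θ − 67°) = 0.03822 / 0.1527 = 0.2504.
θ − 67° = arccos(√0.2504) = 60.0°, giving θ ≈ 67 + 60.0 = 127.0°.

θ ≈ 127°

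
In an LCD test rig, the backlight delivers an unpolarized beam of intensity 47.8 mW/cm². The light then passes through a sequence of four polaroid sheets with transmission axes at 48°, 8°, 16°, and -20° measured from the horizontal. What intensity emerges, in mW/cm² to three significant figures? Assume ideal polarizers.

Unpolarized light through the first polarizer → I₁ = 47.8 mW/cm²/2 = 23.9 mW/cm², polarized at 48°.
I₂ = I₁ · cos²(40°) = 23.9 · 0.5868 = 14.03 mW/cm².
I₃ = I₂ · cos²(8°) = 14.03 · 0.9806 = 13.75 mW/cm².
I₄ = I₃ · cos²(36°) = 13.75 · 0.6545 = 9.002 mW/cm².

I ≈ 9.00 mW/cm²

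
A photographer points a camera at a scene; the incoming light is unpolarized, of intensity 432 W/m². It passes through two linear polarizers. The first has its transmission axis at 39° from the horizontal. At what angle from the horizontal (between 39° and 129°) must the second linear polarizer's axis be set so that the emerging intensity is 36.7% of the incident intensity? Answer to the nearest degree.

Unpolarized light through the first polarizer → I₁ = ½ I₀, now polarized at 39°.
Need I₂/I₀ = 0.367, so cos²(θ − 39°) = 0.367 / 0.5 = 0.734.
θ − 39° = arccos(√0.734) = 31.0°, giving θ ≈ 39 + 31.0 = 70.0°.

θ ≈ 70°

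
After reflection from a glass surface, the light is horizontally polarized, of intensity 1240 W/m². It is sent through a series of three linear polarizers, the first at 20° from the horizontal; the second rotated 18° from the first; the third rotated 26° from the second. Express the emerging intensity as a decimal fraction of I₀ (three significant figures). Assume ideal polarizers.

I₁ = 1240 W/m² · cos²(20°) = 1095 W/m².
I₂ = I₁ · cos²(18°) = 1095 · 0.9045 = 990.4 W/m².
I₃ = I₂ · cos²(26°) = 990.4 · 0.8078 = 800.1 W/m².
Transmitted fraction = 0.6452.

I/I₀ ≈ 0.645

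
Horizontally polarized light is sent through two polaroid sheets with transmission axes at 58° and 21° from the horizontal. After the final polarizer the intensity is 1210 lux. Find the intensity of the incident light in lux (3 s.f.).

By Malus's law, I₁ = I₀ cos²(58° − 0°) = I₀ cos²(58°) = 0.2808 I₀.
I₂ = I₁ cos²(21° − 58°) = 0.2808 I₀ · cos²(37°) = 0.1791 I₀.
So 1210 lux = 0.1791 I₀, giving I₀ = 1210/0.1791 = 6756 lux.

I₀ ≈ 6760 lux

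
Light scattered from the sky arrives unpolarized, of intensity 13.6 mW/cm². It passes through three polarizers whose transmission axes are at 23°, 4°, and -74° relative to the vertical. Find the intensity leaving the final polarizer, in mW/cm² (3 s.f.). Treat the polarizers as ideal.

Unpolarized light through the first polarizer → I₁ = 13.6 mW/cm²/2 = 6.8 mW/cm², polarized at 23°.
I₂ = I₁ · cos²(19°) = 6.8 · 0.894 = 6.079 mW/cm².
I₃ = I₂ · cos²(78°) = 6.079 · 0.04323 = 0.2628 mW/cm².

I ≈ 0.263 mW/cm²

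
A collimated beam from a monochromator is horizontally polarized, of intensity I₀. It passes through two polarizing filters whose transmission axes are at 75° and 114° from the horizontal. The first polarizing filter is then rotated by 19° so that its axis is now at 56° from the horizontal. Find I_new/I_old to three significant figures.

I_new/I_old ≈ 2.17

Before rotation:
By Malus's law, I₁ = I₀ cos²(75° − 0°) = I₀ cos²(75°) = 0.06699 I₀.
I₂ = I₁ cos²(114° − 75°) = 0.06699 I₀ · cos²(39°) = 0.04046 I₀.
After rotation:
I₁ = I₀ cos²(56° − 0°) = I₀ cos²(56°) = 0.3127 I₀.
I₂ = I₁ cos²(114° − 56°) = 0.3127 I₀ · cos²(58°) = 0.08781 I₀.
Ratio = 0.08781 / 0.04046 = 2.17.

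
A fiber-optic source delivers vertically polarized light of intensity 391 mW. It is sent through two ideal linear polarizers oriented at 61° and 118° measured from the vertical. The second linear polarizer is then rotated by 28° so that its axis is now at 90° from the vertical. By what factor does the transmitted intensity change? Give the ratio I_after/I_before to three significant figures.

Before rotation:
I₁ = I₀ cos²(61° − 0°) = I₀ cos²(61°) = 0.235 I₀.
I₂ = I₁ cos²(118° − 61°) = 0.235 I₀ · cos²(57°) = 0.06972 I₀.
After rotation:
I₁ = I₀ cos²(61° − 0°) = I₀ cos²(61°) = 0.235 I₀.
I₂ = I₁ cos²(90° − 61°) = 0.235 I₀ · cos²(29°) = 0.1798 I₀.
Ratio = 0.1798 / 0.06972 = 2.579.

I_new/I_old ≈ 2.58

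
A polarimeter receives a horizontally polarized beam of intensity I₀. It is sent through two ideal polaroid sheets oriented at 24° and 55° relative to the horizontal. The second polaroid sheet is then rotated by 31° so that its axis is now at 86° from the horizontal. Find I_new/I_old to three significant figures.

Before rotation:
I₁ = I₀ cos²(24° − 0°) = I₀ cos²(24°) = 0.8346 I₀.
I₂ = I₁ cos²(55° − 24°) = 0.8346 I₀ · cos²(31°) = 0.6132 I₀.
After rotation:
I₁ = I₀ cos²(24° − 0°) = I₀ cos²(24°) = 0.8346 I₀.
I₂ = I₁ cos²(86° − 24°) = 0.8346 I₀ · cos²(62°) = 0.1839 I₀.
Ratio = 0.1839 / 0.6132 = 0.3.

I_new/I_old ≈ 0.300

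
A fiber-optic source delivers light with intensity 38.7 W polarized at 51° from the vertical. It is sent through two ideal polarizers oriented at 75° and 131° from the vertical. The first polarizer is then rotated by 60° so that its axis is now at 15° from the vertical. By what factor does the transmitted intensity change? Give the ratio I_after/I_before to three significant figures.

I_new/I_old ≈ 0.482

Before rotation:
By Malus's law, I₁ = I₀ cos²(75° − 51°) = I₀ cos²(24°) = 0.8346 I₀.
I₂ = I₁ cos²(131° − 75°) = 0.8346 I₀ · cos²(56°) = 0.261 I₀.
After rotation:
I₁ = I₀ cos²(15° − 51°) = I₀ cos²(36°) = 0.6545 I₀.
Angle between axes 1 and 2: 64°. I₂ = 0.6545 I₀ · cos²(64°) = 0.1258 I₀.
Ratio = 0.1258 / 0.261 = 0.482.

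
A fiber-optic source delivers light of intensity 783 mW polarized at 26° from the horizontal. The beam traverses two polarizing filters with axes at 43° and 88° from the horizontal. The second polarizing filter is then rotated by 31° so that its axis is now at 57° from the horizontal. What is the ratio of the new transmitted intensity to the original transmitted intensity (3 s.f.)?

Before rotation:
I₁ = I₀ cos²(43° − 26°) = I₀ cos²(17°) = 0.9145 I₀.
I₂ = I₁ cos²(88° − 43°) = 0.9145 I₀ · cos²(45°) = 0.4573 I₀.
After rotation:
I₁ = I₀ cos²(43° − 26°) = I₀ cos²(17°) = 0.9145 I₀.
I₂ = I₁ cos²(57° − 43°) = 0.9145 I₀ · cos²(14°) = 0.861 I₀.
Ratio = 0.861 / 0.4573 = 1.883.

I_new/I_old ≈ 1.88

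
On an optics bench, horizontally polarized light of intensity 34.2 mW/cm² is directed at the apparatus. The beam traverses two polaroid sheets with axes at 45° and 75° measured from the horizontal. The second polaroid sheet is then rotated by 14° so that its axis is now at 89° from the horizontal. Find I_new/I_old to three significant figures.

I_new/I_old ≈ 0.690

Before rotation:
By Malus's law, I₁ = I₀ cos²(45° − 0°) = I₀ cos²(45°) = 0.5 I₀.
I₂ = I₁ cos²(75° − 45°) = 0.5 I₀ · cos²(30°) = 0.375 I₀.
After rotation:
I₁ = I₀ cos²(45° − 0°) = I₀ cos²(45°) = 0.5 I₀.
I₂ = I₁ cos²(89° − 45°) = 0.5 I₀ · cos²(44°) = 0.2587 I₀.
Ratio = 0.2587 / 0.375 = 0.6899.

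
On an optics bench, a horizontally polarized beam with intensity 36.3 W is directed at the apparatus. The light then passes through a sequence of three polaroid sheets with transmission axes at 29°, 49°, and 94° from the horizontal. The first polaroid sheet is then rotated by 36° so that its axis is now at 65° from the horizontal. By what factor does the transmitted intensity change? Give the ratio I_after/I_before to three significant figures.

I_new/I_old ≈ 0.244

Before rotation:
By Malus's law, I₁ = I₀ cos²(29° − 0°) = I₀ cos²(29°) = 0.765 I₀.
I₂ = I₁ cos²(49° − 29°) = 0.765 I₀ · cos²(20°) = 0.6755 I₀.
I₃ = I₂ cos²(94° − 49°) = 0.6755 I₀ · cos²(45°) = 0.3377 I₀.
After rotation:
I₁ = I₀ cos²(65° − 0°) = I₀ cos²(65°) = 0.1786 I₀.
I₂ = I₁ cos²(49° − 65°) = 0.1786 I₀ · cos²(16°) = 0.165 I₀.
I₃ = I₂ cos²(94° − 49°) = 0.165 I₀ · cos²(45°) = 0.08252 I₀.
Ratio = 0.08252 / 0.3377 = 0.2443.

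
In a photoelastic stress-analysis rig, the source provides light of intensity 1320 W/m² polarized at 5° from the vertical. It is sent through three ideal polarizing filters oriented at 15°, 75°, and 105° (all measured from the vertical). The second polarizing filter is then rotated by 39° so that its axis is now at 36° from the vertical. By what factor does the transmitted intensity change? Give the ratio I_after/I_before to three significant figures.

Before rotation:
I₁ = I₀ cos²(15° − 5°) = I₀ cos²(10°) = 0.9698 I₀.
I₂ = I₁ cos²(75° − 15°) = 0.9698 I₀ · cos²(60°) = 0.2425 I₀.
I₃ = I₂ cos²(105° − 75°) = 0.2425 I₀ · cos²(30°) = 0.1818 I₀.
After rotation:
I₁ = I₀ cos²(15° − 5°) = I₀ cos²(10°) = 0.9698 I₀.
I₂ = I₁ cos²(36° − 15°) = 0.9698 I₀ · cos²(21°) = 0.8453 I₀.
I₃ = I₂ cos²(105° − 36°) = 0.8453 I₀ · cos²(69°) = 0.1086 I₀.
Ratio = 0.1086 / 0.1818 = 0.597.

I_new/I_old ≈ 0.597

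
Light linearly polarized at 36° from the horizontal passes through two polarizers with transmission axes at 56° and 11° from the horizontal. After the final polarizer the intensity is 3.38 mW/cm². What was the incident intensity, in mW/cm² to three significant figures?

I₀ ≈ 7.66 mW/cm²

I₁ = I₀ cos²(56° − 36°) = I₀ cos²(20°) = 0.883 I₀.
I₂ = I₁ cos²(11° − 56°) = 0.883 I₀ · cos²(45°) = 0.4415 I₀.
So 3.38 mW/cm² = 0.4415 I₀, giving I₀ = 3.38/0.4415 = 7.656 mW/cm².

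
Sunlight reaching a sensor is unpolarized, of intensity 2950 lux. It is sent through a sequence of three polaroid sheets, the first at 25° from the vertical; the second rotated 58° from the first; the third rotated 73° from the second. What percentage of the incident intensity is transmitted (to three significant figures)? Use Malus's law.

≈ 1.20%

Unpolarized light through the first polarizer → I₁ = 2950 lux/2 = 1475 lux, polarized at 25°.
I₂ = I₁ · cos²(58°) = 1475 · 0.2808 = 414.2 lux.
I₃ = I₂ · cos²(73°) = 414.2 · 0.08548 = 35.41 lux.
That is 1.2% of the incident intensity.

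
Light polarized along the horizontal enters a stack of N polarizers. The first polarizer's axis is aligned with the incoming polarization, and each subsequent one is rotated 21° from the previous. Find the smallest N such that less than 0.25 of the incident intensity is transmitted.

N = 12

First polarizer is aligned with the polarization: full transmission.
Each further stage multiplies by cos²(21°) = 0.8716.
After N polarizers: T = 0.8716^(N−1). Require T < 0.25 ⇒ N−1 > ln(0.25)/ln(0.8716) = 10.09, so N−1 ≥ 11 and N = 12.
Check: N=12 gives T = 0.2205 < 0.25; N=11 gives T = 0.253.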